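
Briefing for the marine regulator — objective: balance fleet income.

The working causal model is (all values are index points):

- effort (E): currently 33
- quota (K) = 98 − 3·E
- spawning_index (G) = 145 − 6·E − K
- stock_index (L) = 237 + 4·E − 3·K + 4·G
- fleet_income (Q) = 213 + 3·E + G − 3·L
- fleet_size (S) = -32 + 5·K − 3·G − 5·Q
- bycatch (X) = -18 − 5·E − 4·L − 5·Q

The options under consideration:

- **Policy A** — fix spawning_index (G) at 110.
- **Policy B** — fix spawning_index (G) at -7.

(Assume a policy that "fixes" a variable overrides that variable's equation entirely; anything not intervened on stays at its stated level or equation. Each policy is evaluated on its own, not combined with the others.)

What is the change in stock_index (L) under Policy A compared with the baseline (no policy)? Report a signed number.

Baseline:
  E = 33
  K = 98 − 3·33 = -1
  G = 145 − 6·33 − (-1) = -52
  L = 237 + 4·33 − 3·(-1) + 4·(-52) = 164
Policy A (G := 110):
  E = 33
  K = 98 − 3·33 = -1
  G = 110
  L = 237 + 4·33 − 3·(-1) + 4·110 = 812
Change in L: 812 − 164 = 648

648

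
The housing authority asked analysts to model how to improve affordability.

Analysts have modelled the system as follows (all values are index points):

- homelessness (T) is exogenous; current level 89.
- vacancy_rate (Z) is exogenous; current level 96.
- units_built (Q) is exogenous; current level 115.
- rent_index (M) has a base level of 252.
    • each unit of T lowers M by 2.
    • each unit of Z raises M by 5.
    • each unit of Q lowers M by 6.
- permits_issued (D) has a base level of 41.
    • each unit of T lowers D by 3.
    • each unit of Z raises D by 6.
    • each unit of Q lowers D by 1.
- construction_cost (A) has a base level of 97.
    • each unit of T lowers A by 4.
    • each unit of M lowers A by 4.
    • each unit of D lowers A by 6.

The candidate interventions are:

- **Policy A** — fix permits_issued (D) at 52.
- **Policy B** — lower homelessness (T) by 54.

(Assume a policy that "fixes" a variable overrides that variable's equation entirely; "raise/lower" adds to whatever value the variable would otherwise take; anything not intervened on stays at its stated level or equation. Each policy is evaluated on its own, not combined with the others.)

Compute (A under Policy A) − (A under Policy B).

2286

Policy A (D := 52):
  T = 89
  Z = 96
  Q = 115
  M = 252 − 2·89 + 5·96 − 6·115 = -136
  D = 52
  A = 97 − 4·89 − 4·(-136) − 6·52 = -27
Policy B (T − 54):
  T = 89 − 54 = 35
  Z = 96
  Q = 115
  M = 252 − 2·35 + 5·96 − 6·115 = -28
  D = 41 − 3·35 + 6·96 − 115 = 397
  A = 97 − 4·35 − 4·(-28) − 6·397 = -2313
A: -27 − (-2313) = 2286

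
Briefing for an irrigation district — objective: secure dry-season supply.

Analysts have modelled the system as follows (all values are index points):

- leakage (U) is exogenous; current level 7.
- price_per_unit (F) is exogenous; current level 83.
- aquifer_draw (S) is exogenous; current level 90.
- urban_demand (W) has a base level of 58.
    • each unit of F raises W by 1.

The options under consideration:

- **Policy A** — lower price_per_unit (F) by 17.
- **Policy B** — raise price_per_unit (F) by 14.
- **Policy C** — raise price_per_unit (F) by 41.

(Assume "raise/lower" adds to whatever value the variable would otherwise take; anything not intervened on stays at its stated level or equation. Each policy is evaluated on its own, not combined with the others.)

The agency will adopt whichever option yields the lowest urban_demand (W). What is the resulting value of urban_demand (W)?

Policy A (F − 17):
  F = 83 − 17 = 66
  W = 58 + 66 = 124
Policy B (F + 14):
  F = 83 + 14 = 97
  W = 58 + 97 = 155
Policy C (F + 41):
  F = 83 + 41 = 124
  W = 58 + 124 = 182
Comparing — Policy A: W=124, Policy B: W=155, Policy C: W=182. Lowest is 124 (Policy A).

124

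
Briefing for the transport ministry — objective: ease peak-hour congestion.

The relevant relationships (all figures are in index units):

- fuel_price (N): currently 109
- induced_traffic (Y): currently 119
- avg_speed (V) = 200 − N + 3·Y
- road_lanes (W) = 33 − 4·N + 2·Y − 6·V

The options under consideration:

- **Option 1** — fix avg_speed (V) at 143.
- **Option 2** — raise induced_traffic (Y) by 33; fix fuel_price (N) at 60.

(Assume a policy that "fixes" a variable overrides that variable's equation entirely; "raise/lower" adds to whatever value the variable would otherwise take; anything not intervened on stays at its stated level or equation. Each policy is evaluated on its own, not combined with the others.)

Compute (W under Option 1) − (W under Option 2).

2456

Option 1 (V := 143):
  N = 109
  Y = 119
  V = 143
  W = 33 − 4·109 + 2·119 − 6·143 = -1023
Option 2 (Y + 33, N := 60):
  N = 60
  Y = 119 + 33 = 152
  V = 200 − 60 + 3·152 = 596
  W = 33 − 4·60 + 2·152 − 6·596 = -3479
W: -1023 − (-3479) = 2456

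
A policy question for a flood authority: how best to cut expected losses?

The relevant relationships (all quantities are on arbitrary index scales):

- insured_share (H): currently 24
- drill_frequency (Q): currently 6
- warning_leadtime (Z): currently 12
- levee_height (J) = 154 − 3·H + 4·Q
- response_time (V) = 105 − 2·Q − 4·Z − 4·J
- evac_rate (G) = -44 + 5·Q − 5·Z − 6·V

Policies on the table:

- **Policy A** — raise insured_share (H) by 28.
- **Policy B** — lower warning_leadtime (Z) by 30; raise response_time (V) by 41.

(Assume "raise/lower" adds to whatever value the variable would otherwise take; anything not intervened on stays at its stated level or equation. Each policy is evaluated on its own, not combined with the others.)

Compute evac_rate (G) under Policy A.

Policy A (H + 28):
  H = 24 + 28 = 52
  Q = 6
  Z = 12
  J = 154 − 3·52 + 4·6 = 22
  V = 105 − 2·6 − 4·12 − 4·22 = -43
  G = -44 + 5·6 − 5·12 − 6·(-43) = 184

184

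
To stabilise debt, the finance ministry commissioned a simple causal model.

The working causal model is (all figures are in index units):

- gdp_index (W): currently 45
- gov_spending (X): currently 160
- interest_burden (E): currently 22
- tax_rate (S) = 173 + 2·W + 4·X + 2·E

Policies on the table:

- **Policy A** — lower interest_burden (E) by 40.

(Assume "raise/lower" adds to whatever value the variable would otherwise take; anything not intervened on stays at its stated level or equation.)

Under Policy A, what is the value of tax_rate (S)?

Policy A (E − 40):
  W = 45
  X = 160
  E = 22 − 40 = -18
  S = 173 + 2·45 + 4·160 + 2·(-18) = 867

867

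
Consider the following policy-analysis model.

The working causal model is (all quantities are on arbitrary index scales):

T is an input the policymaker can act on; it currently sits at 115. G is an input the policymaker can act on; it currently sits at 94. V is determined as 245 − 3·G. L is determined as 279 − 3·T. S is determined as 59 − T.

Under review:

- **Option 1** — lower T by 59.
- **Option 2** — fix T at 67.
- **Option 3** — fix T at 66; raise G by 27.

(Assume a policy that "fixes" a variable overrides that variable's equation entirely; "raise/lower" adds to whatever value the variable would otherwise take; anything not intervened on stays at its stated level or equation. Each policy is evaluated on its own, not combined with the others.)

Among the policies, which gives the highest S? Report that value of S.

Option 1 (T − 59):
  T = 115 − 59 = 56
  S = 59 − 56 = 3
Option 2 (T := 67):
  T = 67
  S = 59 − 67 = -8
Option 3 (T := 66, G + 27):
  T = 66
  S = 59 − 66 = -7
Comparing — Option 1: S=3, Option 2: S=-8, Option 3: S=-7. Highest is 3 (Option 1).

3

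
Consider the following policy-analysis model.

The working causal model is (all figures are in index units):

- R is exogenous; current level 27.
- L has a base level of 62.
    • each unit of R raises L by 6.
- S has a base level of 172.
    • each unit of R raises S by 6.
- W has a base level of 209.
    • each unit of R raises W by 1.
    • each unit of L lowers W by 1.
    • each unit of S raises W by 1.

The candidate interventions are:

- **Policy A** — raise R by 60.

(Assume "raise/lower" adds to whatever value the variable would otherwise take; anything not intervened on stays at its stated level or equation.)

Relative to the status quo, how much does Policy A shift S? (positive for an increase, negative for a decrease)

360

Baseline:
  R = 27
  S = 172 + 6·27 = 334
Policy A (R + 60):
  R = 27 + 60 = 87
  S = 172 + 6·87 = 694
Change in S: 694 − 334 = 360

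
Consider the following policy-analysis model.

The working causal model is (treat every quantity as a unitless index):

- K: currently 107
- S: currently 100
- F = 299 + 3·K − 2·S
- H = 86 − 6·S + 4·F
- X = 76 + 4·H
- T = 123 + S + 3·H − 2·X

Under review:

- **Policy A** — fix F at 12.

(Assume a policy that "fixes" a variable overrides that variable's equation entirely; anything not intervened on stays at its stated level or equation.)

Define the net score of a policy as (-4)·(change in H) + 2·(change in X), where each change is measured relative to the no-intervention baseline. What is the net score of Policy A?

Baseline:
  K = 107
  S = 100
  F = 299 + 3·107 − 2·100 = 420
  H = 86 − 6·100 + 4·420 = 1166
  X = 76 + 4·1166 = 4740
Policy A (F := 12):
  K = 107
  S = 100
  F = 12
  H = 86 − 6·100 + 4·12 = -466
  X = 76 + 4·(-466) = -1788
ΔH = -466 − 1166 = -1632; ΔX = -1788 − 4740 = -6528
Score = (-4)·(-1632) + 2·(-6528) = -6528

-6528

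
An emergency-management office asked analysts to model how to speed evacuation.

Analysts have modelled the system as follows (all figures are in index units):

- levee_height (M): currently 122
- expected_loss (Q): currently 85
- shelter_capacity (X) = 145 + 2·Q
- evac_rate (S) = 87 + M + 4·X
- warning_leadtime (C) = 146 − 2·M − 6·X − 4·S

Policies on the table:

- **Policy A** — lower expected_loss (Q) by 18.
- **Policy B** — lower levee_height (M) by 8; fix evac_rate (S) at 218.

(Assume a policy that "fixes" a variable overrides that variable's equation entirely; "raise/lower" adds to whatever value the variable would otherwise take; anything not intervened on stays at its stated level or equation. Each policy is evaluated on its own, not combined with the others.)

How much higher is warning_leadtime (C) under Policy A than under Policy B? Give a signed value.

-4228

Policy A (Q − 18):
  M = 122
  Q = 85 − 18 = 67
  X = 145 + 2·67 = 279
  S = 87 + 122 + 4·279 = 1325
  C = 146 − 2·122 − 6·279 − 4·1325 = -7072
Policy B (M − 8, S := 218):
  M = 122 − 8 = 114
  Q = 85
  X = 145 + 2·85 = 315
  S = 218
  C = 146 − 2·114 − 6·315 − 4·218 = -2844
C: -7072 − (-2844) = -4228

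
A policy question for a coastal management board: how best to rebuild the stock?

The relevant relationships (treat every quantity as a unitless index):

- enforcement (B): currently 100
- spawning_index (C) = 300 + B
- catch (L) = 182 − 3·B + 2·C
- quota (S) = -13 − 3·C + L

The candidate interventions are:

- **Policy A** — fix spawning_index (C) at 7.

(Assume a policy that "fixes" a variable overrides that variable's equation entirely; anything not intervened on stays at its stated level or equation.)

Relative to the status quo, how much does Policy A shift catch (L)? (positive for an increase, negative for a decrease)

-786

Baseline:
  B = 100
  C = 300 + 100 = 400
  L = 182 − 3·100 + 2·400 = 682
Policy A (C := 7):
  B = 100
  C = 7
  L = 182 − 3·100 + 2·7 = -104
Change in L: -104 − 682 = -786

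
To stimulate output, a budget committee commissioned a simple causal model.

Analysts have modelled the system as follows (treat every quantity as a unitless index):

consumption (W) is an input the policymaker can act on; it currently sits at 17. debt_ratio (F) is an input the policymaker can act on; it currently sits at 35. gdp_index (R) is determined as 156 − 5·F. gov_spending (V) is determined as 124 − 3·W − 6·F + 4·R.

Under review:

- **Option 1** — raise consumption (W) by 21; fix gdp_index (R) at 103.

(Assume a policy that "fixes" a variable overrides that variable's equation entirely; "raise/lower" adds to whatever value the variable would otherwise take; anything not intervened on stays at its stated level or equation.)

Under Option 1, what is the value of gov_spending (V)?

Option 1 (W + 21, R := 103):
  W = 17 + 21 = 38
  F = 35
  R = 103
  V = 124 − 3·38 − 6·35 + 4·103 = 212

212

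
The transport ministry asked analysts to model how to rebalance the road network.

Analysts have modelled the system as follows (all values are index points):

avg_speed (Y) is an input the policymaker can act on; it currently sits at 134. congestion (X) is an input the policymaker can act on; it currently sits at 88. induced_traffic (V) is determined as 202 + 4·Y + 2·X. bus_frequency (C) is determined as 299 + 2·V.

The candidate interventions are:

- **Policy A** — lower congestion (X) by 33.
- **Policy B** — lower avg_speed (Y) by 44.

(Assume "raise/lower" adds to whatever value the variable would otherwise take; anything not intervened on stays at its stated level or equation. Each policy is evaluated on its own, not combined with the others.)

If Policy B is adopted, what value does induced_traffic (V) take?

Policy B (Y − 44):
  Y = 134 − 44 = 90
  X = 88
  V = 202 + 4·90 + 2·88 = 738

738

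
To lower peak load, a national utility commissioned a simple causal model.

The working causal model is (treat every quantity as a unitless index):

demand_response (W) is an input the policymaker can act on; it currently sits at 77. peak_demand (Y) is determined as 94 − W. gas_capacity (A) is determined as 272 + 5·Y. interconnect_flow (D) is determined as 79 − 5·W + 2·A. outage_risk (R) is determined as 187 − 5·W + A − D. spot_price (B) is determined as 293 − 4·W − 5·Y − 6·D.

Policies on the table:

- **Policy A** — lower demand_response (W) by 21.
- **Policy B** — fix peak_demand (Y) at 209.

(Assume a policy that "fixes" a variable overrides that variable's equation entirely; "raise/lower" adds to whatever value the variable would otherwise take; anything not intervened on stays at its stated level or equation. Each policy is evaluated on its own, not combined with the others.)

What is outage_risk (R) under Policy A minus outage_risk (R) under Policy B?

855

Policy A (W − 21):
  W = 77 − 21 = 56
  Y = 94 − 56 = 38
  A = 272 + 5·38 = 462
  D = 79 − 5·56 + 2·462 = 723
  R = 187 − 5·56 + 462 − 723 = -354
Policy B (Y := 209):
  W = 77
  Y = 209
  A = 272 + 5·209 = 1317
  D = 79 − 5·77 + 2·1317 = 2328
  R = 187 − 5·77 + 1317 − 2328 = -1209
R: -354 − (-1209) = 855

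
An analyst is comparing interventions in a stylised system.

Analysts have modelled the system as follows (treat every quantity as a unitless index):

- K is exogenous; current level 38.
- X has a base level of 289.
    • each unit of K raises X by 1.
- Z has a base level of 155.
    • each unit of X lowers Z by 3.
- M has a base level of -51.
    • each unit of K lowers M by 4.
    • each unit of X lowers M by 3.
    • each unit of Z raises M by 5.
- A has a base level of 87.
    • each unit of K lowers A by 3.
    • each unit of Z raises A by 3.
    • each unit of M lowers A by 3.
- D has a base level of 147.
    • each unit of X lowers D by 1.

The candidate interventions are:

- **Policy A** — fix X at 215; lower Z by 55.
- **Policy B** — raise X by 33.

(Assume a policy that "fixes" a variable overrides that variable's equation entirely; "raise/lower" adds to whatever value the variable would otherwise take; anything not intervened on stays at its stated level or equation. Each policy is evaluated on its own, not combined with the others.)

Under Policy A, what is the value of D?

-68

Policy A (X := 215, Z − 55):
  K = 38
  X = 215
  D = 147 − 215 = -68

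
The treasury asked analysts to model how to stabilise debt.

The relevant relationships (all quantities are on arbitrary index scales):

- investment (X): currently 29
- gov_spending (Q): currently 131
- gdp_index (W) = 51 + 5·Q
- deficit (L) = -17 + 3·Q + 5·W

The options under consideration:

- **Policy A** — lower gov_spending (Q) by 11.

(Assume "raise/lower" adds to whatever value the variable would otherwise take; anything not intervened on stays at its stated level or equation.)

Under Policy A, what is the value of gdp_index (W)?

Policy A (Q − 11):
  Q = 131 − 11 = 120
  W = 51 + 5·120 = 651

651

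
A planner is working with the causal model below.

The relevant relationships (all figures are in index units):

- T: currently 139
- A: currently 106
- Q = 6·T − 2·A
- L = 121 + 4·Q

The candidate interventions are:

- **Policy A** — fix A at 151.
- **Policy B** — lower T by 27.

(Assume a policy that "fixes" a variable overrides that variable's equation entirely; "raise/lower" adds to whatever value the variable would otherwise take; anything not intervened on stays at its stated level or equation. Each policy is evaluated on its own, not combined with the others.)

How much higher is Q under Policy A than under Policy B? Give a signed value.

Policy A (A := 151):
  T = 139
  A = 151
  Q = 0 + 6·139 − 2·151 = 532
Policy B (T − 27):
  T = 139 − 27 = 112
  A = 106
  Q = 0 + 6·112 − 2·106 = 460
Q: 532 − 460 = 72

72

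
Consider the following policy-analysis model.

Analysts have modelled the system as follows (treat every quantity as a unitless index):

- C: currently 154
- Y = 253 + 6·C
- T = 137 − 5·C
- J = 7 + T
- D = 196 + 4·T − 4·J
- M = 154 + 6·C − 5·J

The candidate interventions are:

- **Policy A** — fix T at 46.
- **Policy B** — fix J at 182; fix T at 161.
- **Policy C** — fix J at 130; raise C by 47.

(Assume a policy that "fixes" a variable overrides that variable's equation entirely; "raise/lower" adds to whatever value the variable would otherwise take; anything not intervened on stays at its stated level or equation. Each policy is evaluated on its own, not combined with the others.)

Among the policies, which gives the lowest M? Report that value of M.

Policy A (T := 46):
  C = 154
  T = 46
  J = 7 + 46 = 53
  M = 154 + 6·154 − 5·53 = 813
Policy B (J := 182, T := 161):
  C = 154
  T = 161
  J = 182
  M = 154 + 6·154 − 5·182 = 168
Policy C (J := 130, C + 47):
  C = 154 + 47 = 201
  T = 137 − 5·201 = -868
  J = 130
  M = 154 + 6·201 − 5·130 = 710
Comparing — Policy A: M=813, Policy B: M=168, Policy C: M=710. Lowest is 168 (Policy B).

168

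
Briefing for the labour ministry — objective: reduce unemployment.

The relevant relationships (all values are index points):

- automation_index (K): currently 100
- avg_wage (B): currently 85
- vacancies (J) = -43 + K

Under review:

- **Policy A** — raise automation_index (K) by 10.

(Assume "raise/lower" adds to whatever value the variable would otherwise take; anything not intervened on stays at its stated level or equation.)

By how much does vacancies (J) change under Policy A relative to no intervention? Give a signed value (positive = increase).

Baseline:
  K = 100
  J = -43 + 100 = 57
Policy A (K + 10):
  K = 100 + 10 = 110
  J = -43 + 110 = 67
Change in J: 67 − 57 = 10

10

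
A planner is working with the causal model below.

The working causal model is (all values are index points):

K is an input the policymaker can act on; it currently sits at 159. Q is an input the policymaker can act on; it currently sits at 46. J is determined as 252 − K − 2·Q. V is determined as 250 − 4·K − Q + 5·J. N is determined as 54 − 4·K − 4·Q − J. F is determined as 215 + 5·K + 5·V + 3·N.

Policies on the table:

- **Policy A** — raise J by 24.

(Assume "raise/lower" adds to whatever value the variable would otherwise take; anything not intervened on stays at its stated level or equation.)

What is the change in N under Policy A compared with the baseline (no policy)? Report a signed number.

-24

Baseline:
  K = 159
  Q = 46
  J = 252 − 159 − 2·46 = 1
  N = 54 − 4·159 − 4·46 − 1 = -767
Policy A (J + 24):
  K = 159
  Q = 46
  J = 252 − 159 − 2·46 (+24 from intervention) = 25
  N = 54 − 4·159 − 4·46 − 25 = -791
Change in N: -791 − (-767) = -24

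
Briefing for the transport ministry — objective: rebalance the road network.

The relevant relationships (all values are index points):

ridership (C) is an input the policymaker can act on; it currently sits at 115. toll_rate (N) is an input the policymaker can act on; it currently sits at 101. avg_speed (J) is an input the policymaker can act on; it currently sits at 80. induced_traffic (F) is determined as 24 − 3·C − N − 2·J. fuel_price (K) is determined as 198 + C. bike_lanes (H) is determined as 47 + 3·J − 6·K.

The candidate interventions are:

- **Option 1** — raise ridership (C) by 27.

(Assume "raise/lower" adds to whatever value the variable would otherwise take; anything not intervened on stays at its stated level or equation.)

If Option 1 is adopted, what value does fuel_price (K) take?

Option 1 (C + 27):
  C = 115 + 27 = 142
  K = 198 + 142 = 340

340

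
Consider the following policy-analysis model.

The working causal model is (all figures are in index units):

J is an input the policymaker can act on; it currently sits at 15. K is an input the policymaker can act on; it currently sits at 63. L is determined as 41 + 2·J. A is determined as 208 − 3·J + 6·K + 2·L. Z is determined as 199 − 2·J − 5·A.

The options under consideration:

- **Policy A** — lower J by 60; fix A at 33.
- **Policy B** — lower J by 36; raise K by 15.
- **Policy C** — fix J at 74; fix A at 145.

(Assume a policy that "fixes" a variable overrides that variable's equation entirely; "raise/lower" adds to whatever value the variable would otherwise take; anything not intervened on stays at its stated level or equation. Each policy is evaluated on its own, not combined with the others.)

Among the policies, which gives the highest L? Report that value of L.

Policy A (J − 60, A := 33):
  J = 15 − 60 = -45
  L = 41 + 2·(-45) = -49
Policy B (J − 36, K + 15):
  J = 15 − 36 = -21
  L = 41 + 2·(-21) = -1
Policy C (J := 74, A := 145):
  J = 74
  L = 41 + 2·74 = 189
Comparing — Policy A: L=-49, Policy B: L=-1, Policy C: L=189. Highest is 189 (Policy C).

189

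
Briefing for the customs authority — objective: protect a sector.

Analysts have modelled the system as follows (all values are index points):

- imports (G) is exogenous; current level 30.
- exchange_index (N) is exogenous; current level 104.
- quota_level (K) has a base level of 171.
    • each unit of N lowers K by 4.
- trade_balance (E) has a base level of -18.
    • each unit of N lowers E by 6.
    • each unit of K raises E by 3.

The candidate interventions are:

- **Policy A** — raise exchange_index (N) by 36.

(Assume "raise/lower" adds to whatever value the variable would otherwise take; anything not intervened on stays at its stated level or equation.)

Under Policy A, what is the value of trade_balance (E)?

-2025

Policy A (N + 36):
  N = 104 + 36 = 140
  K = 171 − 4·140 = -389
  E = -18 − 6·140 + 3·(-389) = -2025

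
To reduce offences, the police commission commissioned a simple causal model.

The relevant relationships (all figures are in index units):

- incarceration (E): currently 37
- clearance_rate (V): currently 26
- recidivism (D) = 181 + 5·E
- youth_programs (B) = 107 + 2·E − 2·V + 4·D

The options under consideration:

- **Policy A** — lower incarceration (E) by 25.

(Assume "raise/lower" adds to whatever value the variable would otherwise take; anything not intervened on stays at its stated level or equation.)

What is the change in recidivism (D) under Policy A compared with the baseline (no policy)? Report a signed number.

-125

Baseline:
  E = 37
  D = 181 + 5·37 = 366
Policy A (E − 25):
  E = 37 − 25 = 12
  D = 181 + 5·12 = 241
Change in D: 241 − 366 = -125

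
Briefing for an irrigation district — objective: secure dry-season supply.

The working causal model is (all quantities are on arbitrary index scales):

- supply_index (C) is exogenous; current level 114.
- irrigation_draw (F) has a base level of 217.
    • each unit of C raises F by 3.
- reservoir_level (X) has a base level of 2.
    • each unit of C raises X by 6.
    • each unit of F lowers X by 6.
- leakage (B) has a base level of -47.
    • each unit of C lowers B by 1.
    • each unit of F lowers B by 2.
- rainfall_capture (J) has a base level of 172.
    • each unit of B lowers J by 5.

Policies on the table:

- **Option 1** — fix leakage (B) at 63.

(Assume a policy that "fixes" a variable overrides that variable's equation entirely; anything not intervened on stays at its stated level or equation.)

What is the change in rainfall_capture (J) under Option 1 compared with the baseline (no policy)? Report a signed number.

Baseline:
  C = 114
  F = 217 + 3·114 = 559
  B = -47 − 114 − 2·559 = -1279
  J = 172 − 5·(-1279) = 6567
Option 1 (B := 63):
  C = 114
  F = 217 + 3·114 = 559
  B = 63
  J = 172 − 5·63 = -143
Change in J: -143 − 6567 = -6710

-6710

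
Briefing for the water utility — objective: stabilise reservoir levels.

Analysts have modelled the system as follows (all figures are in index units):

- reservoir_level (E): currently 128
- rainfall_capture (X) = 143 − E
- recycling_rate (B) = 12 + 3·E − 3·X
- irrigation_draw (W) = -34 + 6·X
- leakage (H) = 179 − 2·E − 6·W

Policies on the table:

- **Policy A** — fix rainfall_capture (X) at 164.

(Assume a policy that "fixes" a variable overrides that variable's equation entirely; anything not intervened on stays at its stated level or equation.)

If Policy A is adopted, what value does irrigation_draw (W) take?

Policy A (X := 164):
  E = 128
  X = 164
  W = -34 + 6·164 = 950

950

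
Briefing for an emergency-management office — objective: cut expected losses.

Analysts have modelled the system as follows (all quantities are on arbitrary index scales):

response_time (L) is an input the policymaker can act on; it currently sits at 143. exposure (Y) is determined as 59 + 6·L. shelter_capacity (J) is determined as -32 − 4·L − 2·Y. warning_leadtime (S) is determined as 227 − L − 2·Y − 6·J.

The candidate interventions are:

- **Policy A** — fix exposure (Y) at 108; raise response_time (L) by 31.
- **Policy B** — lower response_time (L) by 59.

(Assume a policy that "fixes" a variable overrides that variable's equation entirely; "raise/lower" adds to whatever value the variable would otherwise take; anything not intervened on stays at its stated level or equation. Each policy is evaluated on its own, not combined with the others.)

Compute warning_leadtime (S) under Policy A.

5501

Policy A (Y := 108, L + 31):
  L = 143 + 31 = 174
  Y = 108
  J = -32 − 4·174 − 2·108 = -944
  S = 227 − 174 − 2·108 − 6·(-944) = 5501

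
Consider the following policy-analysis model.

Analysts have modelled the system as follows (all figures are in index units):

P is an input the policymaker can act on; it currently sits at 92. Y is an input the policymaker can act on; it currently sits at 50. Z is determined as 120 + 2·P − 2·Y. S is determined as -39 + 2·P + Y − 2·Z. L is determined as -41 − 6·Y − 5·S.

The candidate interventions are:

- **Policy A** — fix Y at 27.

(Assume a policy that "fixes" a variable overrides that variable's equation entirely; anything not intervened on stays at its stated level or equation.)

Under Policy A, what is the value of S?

Policy A (Y := 27):
  P = 92
  Y = 27
  Z = 120 + 2·92 − 2·27 = 250
  S = -39 + 2·92 + 27 − 2·250 = -328

-328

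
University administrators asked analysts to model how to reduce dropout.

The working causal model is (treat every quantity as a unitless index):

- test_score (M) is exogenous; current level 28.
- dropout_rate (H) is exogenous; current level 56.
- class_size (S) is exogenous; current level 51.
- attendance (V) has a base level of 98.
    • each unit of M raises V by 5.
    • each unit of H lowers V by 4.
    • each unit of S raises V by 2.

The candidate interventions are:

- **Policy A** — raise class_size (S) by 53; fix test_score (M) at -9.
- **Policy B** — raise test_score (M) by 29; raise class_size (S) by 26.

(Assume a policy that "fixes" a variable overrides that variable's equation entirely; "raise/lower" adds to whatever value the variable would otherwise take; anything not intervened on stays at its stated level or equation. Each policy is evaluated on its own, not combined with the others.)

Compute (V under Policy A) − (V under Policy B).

-276

Policy A (S + 53, M := -9):
  M = -9
  H = 56
  S = 51 + 53 = 104
  V = 98 + 5·(-9) − 4·56 + 2·104 = 37
Policy B (M + 29, S + 26):
  M = 28 + 29 = 57
  H = 56
  S = 51 + 26 = 77
  V = 98 + 5·57 − 4·56 + 2·77 = 313
V: 37 − 313 = -276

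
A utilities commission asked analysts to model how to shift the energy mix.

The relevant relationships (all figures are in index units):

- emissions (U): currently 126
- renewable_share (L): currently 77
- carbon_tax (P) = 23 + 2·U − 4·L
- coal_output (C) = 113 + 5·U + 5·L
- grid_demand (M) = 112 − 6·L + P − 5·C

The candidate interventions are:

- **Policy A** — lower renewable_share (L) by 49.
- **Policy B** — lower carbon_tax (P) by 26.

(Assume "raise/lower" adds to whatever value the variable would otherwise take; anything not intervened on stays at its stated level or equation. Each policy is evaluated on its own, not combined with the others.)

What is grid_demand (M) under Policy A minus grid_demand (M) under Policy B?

1741

Policy A (L − 49):
  U = 126
  L = 77 − 49 = 28
  P = 23 + 2·126 − 4·28 = 163
  C = 113 + 5·126 + 5·28 = 883
  M = 112 − 6·28 + 163 − 5·883 = -4308
Policy B (P − 26):
  U = 126
  L = 77
  P = 23 + 2·126 − 4·77 (−26 from intervention) = -59
  C = 113 + 5·126 + 5·77 = 1128
  M = 112 − 6·77 + (-59) − 5·1128 = -6049
M: -4308 − (-6049) = 1741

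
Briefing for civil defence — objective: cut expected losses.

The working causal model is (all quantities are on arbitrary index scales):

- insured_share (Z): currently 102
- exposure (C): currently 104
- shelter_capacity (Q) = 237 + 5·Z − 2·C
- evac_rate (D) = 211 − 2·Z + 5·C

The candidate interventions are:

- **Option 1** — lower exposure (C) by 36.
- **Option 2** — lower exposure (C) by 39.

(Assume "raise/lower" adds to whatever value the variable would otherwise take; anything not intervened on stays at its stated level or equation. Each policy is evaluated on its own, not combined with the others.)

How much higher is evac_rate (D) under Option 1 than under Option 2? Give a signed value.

15

Option 1 (C − 36):
  Z = 102
  C = 104 − 36 = 68
  D = 211 − 2·102 + 5·68 = 347
Option 2 (C − 39):
  Z = 102
  C = 104 − 39 = 65
  D = 211 − 2·102 + 5·65 = 332
D: 347 − 332 = 15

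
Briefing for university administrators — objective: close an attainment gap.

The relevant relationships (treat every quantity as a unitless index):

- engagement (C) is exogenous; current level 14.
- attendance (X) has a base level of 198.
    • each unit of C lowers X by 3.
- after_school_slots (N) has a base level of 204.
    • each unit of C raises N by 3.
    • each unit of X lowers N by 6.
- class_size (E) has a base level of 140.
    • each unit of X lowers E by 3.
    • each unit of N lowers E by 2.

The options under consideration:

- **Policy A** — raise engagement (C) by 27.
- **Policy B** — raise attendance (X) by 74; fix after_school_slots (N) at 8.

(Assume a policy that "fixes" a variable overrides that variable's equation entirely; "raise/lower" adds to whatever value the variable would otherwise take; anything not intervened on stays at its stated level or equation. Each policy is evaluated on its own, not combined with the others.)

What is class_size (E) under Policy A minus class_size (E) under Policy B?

Policy A (C + 27):
  C = 14 + 27 = 41
  X = 198 − 3·41 = 75
  N = 204 + 3·41 − 6·75 = -123
  E = 140 − 3·75 − 2·(-123) = 161
Policy B (X + 74, N := 8):
  C = 14
  X = 198 − 3·14 (+74 from intervention) = 230
  N = 8
  E = 140 − 3·230 − 2·8 = -566
E: 161 − (-566) = 727

727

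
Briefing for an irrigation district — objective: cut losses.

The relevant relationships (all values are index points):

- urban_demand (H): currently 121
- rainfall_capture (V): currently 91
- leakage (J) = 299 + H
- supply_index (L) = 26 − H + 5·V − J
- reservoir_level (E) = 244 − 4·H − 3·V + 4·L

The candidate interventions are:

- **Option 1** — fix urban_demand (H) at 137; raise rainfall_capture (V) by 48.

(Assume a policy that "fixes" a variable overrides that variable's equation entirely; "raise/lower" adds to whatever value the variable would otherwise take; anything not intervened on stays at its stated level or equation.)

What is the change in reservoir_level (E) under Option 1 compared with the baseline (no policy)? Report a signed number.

624

Baseline:
  H = 121
  V = 91
  J = 299 + 121 = 420
  L = 26 − 121 + 5·91 − 420 = -60
  E = 244 − 4·121 − 3·91 + 4·(-60) = -753
Option 1 (H := 137, V + 48):
  H = 137
  V = 91 + 48 = 139
  J = 299 + 137 = 436
  L = 26 − 137 + 5·139 − 436 = 148
  E = 244 − 4·137 − 3·139 + 4·148 = -129
Change in E: -129 − (-753) = 624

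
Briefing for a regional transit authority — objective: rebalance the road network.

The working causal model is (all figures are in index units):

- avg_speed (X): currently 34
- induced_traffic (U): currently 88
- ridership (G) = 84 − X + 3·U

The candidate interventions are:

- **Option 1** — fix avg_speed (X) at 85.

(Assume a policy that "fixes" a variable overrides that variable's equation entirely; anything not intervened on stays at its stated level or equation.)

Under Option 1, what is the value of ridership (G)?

263

Option 1 (X := 85):
  X = 85
  U = 88
  G = 84 − 85 + 3·88 = 263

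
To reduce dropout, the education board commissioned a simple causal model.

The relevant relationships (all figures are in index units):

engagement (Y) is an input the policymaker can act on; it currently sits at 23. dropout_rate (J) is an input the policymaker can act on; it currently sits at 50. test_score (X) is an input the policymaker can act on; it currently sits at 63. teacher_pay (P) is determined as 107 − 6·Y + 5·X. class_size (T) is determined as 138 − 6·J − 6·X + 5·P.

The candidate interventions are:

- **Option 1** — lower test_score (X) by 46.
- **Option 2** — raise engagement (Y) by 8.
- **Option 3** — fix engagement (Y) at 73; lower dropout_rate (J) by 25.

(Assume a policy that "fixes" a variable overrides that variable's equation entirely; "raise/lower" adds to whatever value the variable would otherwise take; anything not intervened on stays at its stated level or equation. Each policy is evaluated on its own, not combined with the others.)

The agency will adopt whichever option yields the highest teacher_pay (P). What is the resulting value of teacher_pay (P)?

236

Option 1 (X − 46):
  Y = 23
  X = 63 − 46 = 17
  P = 107 − 6·23 + 5·17 = 54
Option 2 (Y + 8):
  Y = 23 + 8 = 31
  X = 63
  P = 107 − 6·31 + 5·63 = 236
Option 3 (Y := 73, J − 25):
  Y = 73
  X = 63
  P = 107 − 6·73 + 5·63 = -16
Comparing — Option 1: P=54, Option 2: P=236, Option 3: P=-16. Highest is 236 (Option 2).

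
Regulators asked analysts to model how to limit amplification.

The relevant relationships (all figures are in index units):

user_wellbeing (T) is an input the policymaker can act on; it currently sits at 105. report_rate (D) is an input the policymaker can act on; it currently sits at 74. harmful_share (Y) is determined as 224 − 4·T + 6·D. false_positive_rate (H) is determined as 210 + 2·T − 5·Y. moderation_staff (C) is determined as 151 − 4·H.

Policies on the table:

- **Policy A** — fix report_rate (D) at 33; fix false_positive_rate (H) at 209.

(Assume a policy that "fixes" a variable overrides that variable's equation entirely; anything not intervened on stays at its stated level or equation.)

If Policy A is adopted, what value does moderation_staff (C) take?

Policy A (D := 33, H := 209):
  T = 105
  D = 33
  Y = 224 − 4·105 + 6·33 = 2
  H = 209
  C = 151 − 4·209 = -685

-685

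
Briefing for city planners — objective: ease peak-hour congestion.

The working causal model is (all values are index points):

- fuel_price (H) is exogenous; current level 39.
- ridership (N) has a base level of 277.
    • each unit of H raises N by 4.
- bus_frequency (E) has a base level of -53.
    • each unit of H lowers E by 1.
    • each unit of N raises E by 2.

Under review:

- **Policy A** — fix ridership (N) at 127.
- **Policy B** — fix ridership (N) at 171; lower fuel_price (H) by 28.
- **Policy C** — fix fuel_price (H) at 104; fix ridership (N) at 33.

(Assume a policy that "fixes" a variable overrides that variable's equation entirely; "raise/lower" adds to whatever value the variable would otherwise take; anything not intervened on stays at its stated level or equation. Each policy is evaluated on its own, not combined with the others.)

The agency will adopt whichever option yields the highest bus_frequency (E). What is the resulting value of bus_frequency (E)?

Policy A (N := 127):
  H = 39
  N = 127
  E = -53 − 39 + 2·127 = 162
Policy B (N := 171, H − 28):
  H = 39 − 28 = 11
  N = 171
  E = -53 − 11 + 2·171 = 278
Policy C (H := 104, N := 33):
  H = 104
  N = 33
  E = -53 − 104 + 2·33 = -91
Comparing — Policy A: E=162, Policy B: E=278, Policy C: E=-91. Highest is 278 (Policy B).

278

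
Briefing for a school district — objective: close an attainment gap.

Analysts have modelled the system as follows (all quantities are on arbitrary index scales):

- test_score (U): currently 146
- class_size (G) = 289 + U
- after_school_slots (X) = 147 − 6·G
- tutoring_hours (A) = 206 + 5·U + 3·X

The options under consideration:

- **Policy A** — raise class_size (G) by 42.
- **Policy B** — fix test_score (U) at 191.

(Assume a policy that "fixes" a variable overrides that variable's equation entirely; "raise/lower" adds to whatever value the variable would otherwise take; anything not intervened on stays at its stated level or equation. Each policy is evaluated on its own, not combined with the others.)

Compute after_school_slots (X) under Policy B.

Policy B (U := 191):
  U = 191
  G = 289 + 191 = 480
  X = 147 − 6·480 = -2733

-2733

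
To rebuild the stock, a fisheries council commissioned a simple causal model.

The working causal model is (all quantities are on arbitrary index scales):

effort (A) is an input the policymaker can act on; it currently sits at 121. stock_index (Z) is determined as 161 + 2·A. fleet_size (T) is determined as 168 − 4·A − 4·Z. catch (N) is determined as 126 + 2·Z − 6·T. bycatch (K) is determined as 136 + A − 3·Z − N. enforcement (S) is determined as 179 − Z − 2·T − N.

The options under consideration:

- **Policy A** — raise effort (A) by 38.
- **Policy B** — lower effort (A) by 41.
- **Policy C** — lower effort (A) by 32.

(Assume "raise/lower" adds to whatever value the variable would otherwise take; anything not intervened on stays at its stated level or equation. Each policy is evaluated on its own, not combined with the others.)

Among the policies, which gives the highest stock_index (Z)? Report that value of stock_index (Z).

Policy A (A + 38):
  A = 121 + 38 = 159
  Z = 161 + 2·159 = 479
Policy B (A − 41):
  A = 121 − 41 = 80
  Z = 161 + 2·80 = 321
Policy C (A − 32):
  A = 121 − 32 = 89
  Z = 161 + 2·89 = 339
Comparing — Policy A: Z=479, Policy B: Z=321, Policy C: Z=339. Highest is 479 (Policy A).

479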